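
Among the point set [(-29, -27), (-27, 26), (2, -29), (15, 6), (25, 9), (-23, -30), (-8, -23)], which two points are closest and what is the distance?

Computing all pairwise distances among 7 points:

d((-29, -27), (-27, 26)) = 53.0377
d((-29, -27), (2, -29)) = 31.0644
d((-29, -27), (15, 6)) = 55.0
d((-29, -27), (25, 9)) = 64.8999
d((-29, -27), (-23, -30)) = 6.7082 <-- minimum
d((-29, -27), (-8, -23)) = 21.3776
d((-27, 26), (2, -29)) = 62.1772
d((-27, 26), (15, 6)) = 46.5188
d((-27, 26), (25, 9)) = 54.7083
d((-27, 26), (-23, -30)) = 56.1427
d((-27, 26), (-8, -23)) = 52.5547
d((2, -29), (15, 6)) = 37.3363
d((2, -29), (25, 9)) = 44.4185
d((2, -29), (-23, -30)) = 25.02
d((2, -29), (-8, -23)) = 11.6619
d((15, 6), (25, 9)) = 10.4403
d((15, 6), (-23, -30)) = 52.345
d((15, 6), (-8, -23)) = 37.0135
d((25, 9), (-23, -30)) = 61.8466
d((25, 9), (-8, -23)) = 45.9674
d((-23, -30), (-8, -23)) = 16.5529

Closest pair: (-29, -27) and (-23, -30) with distance 6.7082

The closest pair is (-29, -27) and (-23, -30) with Euclidean distance 6.7082. For 7 points, brute-force pairwise comparison is shown above. For large n, the divide-and-conquer algorithm (sort by x, recurse on halves, check the dividing strip) achieves O(n log n).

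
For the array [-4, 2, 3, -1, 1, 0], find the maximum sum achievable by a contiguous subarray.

Using Kadane's algorithm on [-4, 2, 3, -1, 1, 0]:

Scanning through the array:
Position 1 (value 2): max_ending_here = 2, max_so_far = 2
Position 2 (value 3): max_ending_here = 5, max_so_far = 5
Position 3 (value -1): max_ending_here = 4, max_so_far = 5
Position 4 (value 1): max_ending_here = 5, max_so_far = 5
Position 5 (value 0): max_ending_here = 5, max_so_far = 5

Maximum subarray: [2, 3]
Maximum sum: 5

The maximum subarray is [2, 3] with sum 5. This subarray runs from index 1 to index 2.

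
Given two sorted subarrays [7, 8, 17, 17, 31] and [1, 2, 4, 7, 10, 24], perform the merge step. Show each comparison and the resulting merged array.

Merging process:

Compare 7 vs 1: take 1 from right. Merged: [1]
Compare 7 vs 2: take 2 from right. Merged: [1, 2]
Compare 7 vs 4: take 4 from right. Merged: [1, 2, 4]
Compare 7 vs 7: take 7 from left. Merged: [1, 2, 4, 7]
Compare 8 vs 7: take 7 from right. Merged: [1, 2, 4, 7, 7]
Compare 8 vs 10: take 8 from left. Merged: [1, 2, 4, 7, 7, 8]
Compare 17 vs 10: take 10 from right. Merged: [1, 2, 4, 7, 7, 8, 10]
Compare 17 vs 24: take 17 from left. Merged: [1, 2, 4, 7, 7, 8, 10, 17]
Compare 17 vs 24: take 17 from left. Merged: [1, 2, 4, 7, 7, 8, 10, 17, 17]
Compare 31 vs 24: take 24 from right. Merged: [1, 2, 4, 7, 7, 8, 10, 17, 17, 24]
Append remaining from left: [31]. Merged: [1, 2, 4, 7, 7, 8, 10, 17, 17, 24, 31]

Final merged array: [1, 2, 4, 7, 7, 8, 10, 17, 17, 24, 31]
Total comparisons: 10

The merged array is [1, 2, 4, 7, 7, 8, 10, 17, 17, 24, 31], requiring 10 comparisons. The merge step runs in O(n) time where n is the total number of elements.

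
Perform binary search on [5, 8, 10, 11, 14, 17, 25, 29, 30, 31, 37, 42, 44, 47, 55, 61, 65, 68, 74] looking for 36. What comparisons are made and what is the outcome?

Binary search for 36 in [5, 8, 10, 11, 14, 17, 25, 29, 30, 31, 37, 42, 44, 47, 55, 61, 65, 68, 74]:

lo=0, hi=18, mid=9, arr[mid]=31 -> 31 < 36, search right half
lo=10, hi=18, mid=14, arr[mid]=55 -> 55 > 36, search left half
lo=10, hi=13, mid=11, arr[mid]=42 -> 42 > 36, search left half
lo=10, hi=10, mid=10, arr[mid]=37 -> 37 > 36, search left half
lo=10 > hi=9, target 36 not found

Binary search determines that 36 is not in the array after 4 comparisons. The search space was exhausted without finding the target.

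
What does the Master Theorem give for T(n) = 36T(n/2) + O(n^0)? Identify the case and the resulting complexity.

Master Theorem for T(n) = 36T(n/2) + O(n^0):

a = 36, b = 2, c = 0
log_b(a) = log_2(36) = 5.1699

Case 1: c = 0 < log_2(36) = 5.1699
T(n) = O(n^(log_2 36))

For T(n) = 36T(n/2) + O(n^0): log_2(36) = 5.1699. This is Case 1 of the Master Theorem (c < log_b(a), work dominated by leaves), giving O(n^(log_2 36)).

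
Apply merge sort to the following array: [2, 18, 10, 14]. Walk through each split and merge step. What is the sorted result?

Merge sort trace:

Split: [2, 18, 10, 14] -> [2, 18] and [10, 14]
  Split: [2, 18] -> [2] and [18]
  Merge: [2] + [18] -> [2, 18]
  Split: [10, 14] -> [10] and [14]
  Merge: [10] + [14] -> [10, 14]
Merge: [2, 18] + [10, 14] -> [2, 10, 14, 18]

Final sorted array: [2, 10, 14, 18]

The merge sort proceeds by recursively splitting the array and merging sorted halves.
After all merges, the sorted array is [2, 10, 14, 18].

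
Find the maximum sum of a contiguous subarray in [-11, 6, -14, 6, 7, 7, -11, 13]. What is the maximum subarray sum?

Using Kadane's algorithm on [-11, 6, -14, 6, 7, 7, -11, 13]:

Scanning through the array:
Position 1 (value 6): max_ending_here = 6, max_so_far = 6
Position 2 (value -14): max_ending_here = -8, max_so_far = 6
Position 3 (value 6): max_ending_here = 6, max_so_far = 6
Position 4 (value 7): max_ending_here = 13, max_so_far = 13
Position 5 (value 7): max_ending_here = 20, max_so_far = 20
Position 6 (value -11): max_ending_here = 9, max_so_far = 20
Position 7 (value 13): max_ending_here = 22, max_so_far = 22

Maximum subarray: [6, 7, 7, -11, 13]
Maximum sum: 22

The maximum subarray is [6, 7, 7, -11, 13] with sum 22. This subarray runs from index 3 to index 7.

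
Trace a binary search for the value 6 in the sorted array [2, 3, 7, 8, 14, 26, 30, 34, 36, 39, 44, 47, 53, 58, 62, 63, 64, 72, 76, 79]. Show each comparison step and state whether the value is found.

Binary search for 6 in [2, 3, 7, 8, 14, 26, 30, 34, 36, 39, 44, 47, 53, 58, 62, 63, 64, 72, 76, 79]:

lo=0, hi=19, mid=9, arr[mid]=39 -> 39 > 6, search left half
lo=0, hi=8, mid=4, arr[mid]=14 -> 14 > 6, search left half
lo=0, hi=3, mid=1, arr[mid]=3 -> 3 < 6, search right half
lo=2, hi=3, mid=2, arr[mid]=7 -> 7 > 6, search left half
lo=2 > hi=1, target 6 not found

Binary search determines that 6 is not in the array after 4 comparisons. The search space was exhausted without finding the target.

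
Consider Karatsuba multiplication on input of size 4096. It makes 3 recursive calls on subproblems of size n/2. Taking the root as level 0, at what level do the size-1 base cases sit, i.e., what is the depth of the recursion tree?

For divide and conquer with division factor 2:

Problem sizes at each level:
Level 0: 4096
Level 1: 2048
Level 2: 1024
Level 3: 512
Level 4: 256
Level 5: 128
Level 6: 64
Level 7: 32
Level 8: 16
Level 9: 8
Level 10: 4
Level 11: 2
Level 12: 1

The root is level 0 and the size-1 base case is level 12 (the tree spans levels 0 through 12, i.e. 13 levels counting the root), so the depth is the number of divisions: log_2(4096) = 12

The recursion tree depth is log_2(4096) = 12. At each level, the problem size is divided by 2, so it takes 12 divisions to reduce to a base case of size 1. The algorithm makes 3 recursive calls at each level.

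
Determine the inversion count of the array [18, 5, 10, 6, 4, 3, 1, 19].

Finding inversions in [18, 5, 10, 6, 4, 3, 1, 19]:

(0, 1): arr[0]=18 > arr[1]=5
(0, 2): arr[0]=18 > arr[2]=10
(0, 3): arr[0]=18 > arr[3]=6
(0, 4): arr[0]=18 > arr[4]=4
(0, 5): arr[0]=18 > arr[5]=3
(0, 6): arr[0]=18 > arr[6]=1
(1, 4): arr[1]=5 > arr[4]=4
(1, 5): arr[1]=5 > arr[5]=3
(1, 6): arr[1]=5 > arr[6]=1
(2, 3): arr[2]=10 > arr[3]=6
(2, 4): arr[2]=10 > arr[4]=4
(2, 5): arr[2]=10 > arr[5]=3
(2, 6): arr[2]=10 > arr[6]=1
(3, 4): arr[3]=6 > arr[4]=4
(3, 5): arr[3]=6 > arr[5]=3
(3, 6): arr[3]=6 > arr[6]=1
(4, 5): arr[4]=4 > arr[5]=3
(4, 6): arr[4]=4 > arr[6]=1
(5, 6): arr[5]=3 > arr[6]=1

Total inversions: 19

The array has 19 inversion(s): (0,1), (0,2), (0,3), (0,4), (0,5), (0,6), (1,4), (1,5), (1,6), (2,3), (2,4), (2,5), (2,6), (3,4), (3,5), (3,6), (4,5), (4,6), (5,6). Each pair (i,j) satisfies i < j and arr[i] > arr[j].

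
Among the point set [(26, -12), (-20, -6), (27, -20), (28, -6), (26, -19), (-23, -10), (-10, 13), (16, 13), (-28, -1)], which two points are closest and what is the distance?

Computing all pairwise distances among 9 points:

d((26, -12), (-20, -6)) = 46.3897
d((26, -12), (27, -20)) = 8.0623
d((26, -12), (28, -6)) = 6.3246
d((26, -12), (26, -19)) = 7.0
d((26, -12), (-23, -10)) = 49.0408
d((26, -12), (-10, 13)) = 43.8292
d((26, -12), (16, 13)) = 26.9258
d((26, -12), (-28, -1)) = 55.109
d((-20, -6), (27, -20)) = 49.0408
d((-20, -6), (28, -6)) = 48.0
d((-20, -6), (26, -19)) = 47.8017
d((-20, -6), (-23, -10)) = 5.0
d((-20, -6), (-10, 13)) = 21.4709
d((-20, -6), (16, 13)) = 40.7063
d((-20, -6), (-28, -1)) = 9.434
d((27, -20), (28, -6)) = 14.0357
d((27, -20), (26, -19)) = 1.4142 <-- minimum
d((27, -20), (-23, -10)) = 50.9902
d((27, -20), (-10, 13)) = 49.5782
d((27, -20), (16, 13)) = 34.7851
d((27, -20), (-28, -1)) = 58.1893
d((28, -6), (26, -19)) = 13.1529
d((28, -6), (-23, -10)) = 51.1566
d((28, -6), (-10, 13)) = 42.4853
d((28, -6), (16, 13)) = 22.4722
d((28, -6), (-28, -1)) = 56.2228
d((26, -19), (-23, -10)) = 49.8197
d((26, -19), (-10, 13)) = 48.1664
d((26, -19), (16, 13)) = 33.5261
d((26, -19), (-28, -1)) = 56.921
d((-23, -10), (-10, 13)) = 26.4197
d((-23, -10), (16, 13)) = 45.2769
d((-23, -10), (-28, -1)) = 10.2956
d((-10, 13), (16, 13)) = 26.0
d((-10, 13), (-28, -1)) = 22.8035
d((16, 13), (-28, -1)) = 46.1736

Closest pair: (27, -20) and (26, -19) with distance 1.4142

The closest pair is (27, -20) and (26, -19) with Euclidean distance 1.4142. For 9 points, brute-force pairwise comparison is shown above. For large n, the divide-and-conquer algorithm (sort by x, recurse on halves, check the dividing strip) achieves O(n log n).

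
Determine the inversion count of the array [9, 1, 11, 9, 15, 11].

Finding inversions in [9, 1, 11, 9, 15, 11]:

(0, 1): arr[0]=9 > arr[1]=1
(2, 3): arr[2]=11 > arr[3]=9
(4, 5): arr[4]=15 > arr[5]=11

Total inversions: 3

The array has 3 inversion(s): (0,1), (2,3), (4,5). Each pair (i,j) satisfies i < j and arr[i] > arr[j].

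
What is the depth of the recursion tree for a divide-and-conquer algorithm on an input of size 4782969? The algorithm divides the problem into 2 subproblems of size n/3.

For divide and conquer with division factor 3:

Problem sizes at each level:
Level 0: 4782969
Level 1: 1594323
Level 2: 531441
Level 3: 177147
Level 4: 59049
Level 5: 19683
Level 6: 6561
Level 7: 2187
Level 8: 729
Level 9: 243
Level 10: 81
Level 11: 27
Level 12: 9
Level 13: 3
Level 14: 1

The root is level 0 and the size-1 base case is level 14 (the tree spans levels 0 through 14, i.e. 15 levels counting the root), so the depth is the number of divisions: log_3(4782969) = 14

The recursion tree depth is log_3(4782969) = 14. At each level, the problem size is divided by 3, so it takes 14 divisions to reduce to a base case of size 1. The algorithm makes 2 recursive calls at each level.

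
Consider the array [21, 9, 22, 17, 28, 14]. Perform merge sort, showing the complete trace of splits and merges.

Merge sort trace:

Split: [21, 9, 22, 17, 28, 14] -> [21, 9, 22] and [17, 28, 14]
  Split: [21, 9, 22] -> [21] and [9, 22]
    Split: [9, 22] -> [9] and [22]
    Merge: [9] + [22] -> [9, 22]
  Merge: [21] + [9, 22] -> [9, 21, 22]
  Split: [17, 28, 14] -> [17] and [28, 14]
    Split: [28, 14] -> [28] and [14]
    Merge: [28] + [14] -> [14, 28]
  Merge: [17] + [14, 28] -> [14, 17, 28]
Merge: [9, 21, 22] + [14, 17, 28] -> [9, 14, 17, 21, 22, 28]

Final sorted array: [9, 14, 17, 21, 22, 28]

The merge sort proceeds by recursively splitting the array and merging sorted halves.
After all merges, the sorted array is [9, 14, 17, 21, 22, 28].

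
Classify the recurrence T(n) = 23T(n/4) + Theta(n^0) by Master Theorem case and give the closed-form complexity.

Master Theorem for T(n) = 23T(n/4) + O(n^0):

a = 23, b = 4, c = 0
log_b(a) = log_4(23) = 2.2618

Case 1: c = 0 < log_4(23) = 2.2618
T(n) = O(n^(log_4 23))

For T(n) = 23T(n/4) + O(n^0): log_4(23) = 2.2618. This is Case 1 of the Master Theorem (c < log_b(a), work dominated by leaves), giving O(n^(log_4 23)).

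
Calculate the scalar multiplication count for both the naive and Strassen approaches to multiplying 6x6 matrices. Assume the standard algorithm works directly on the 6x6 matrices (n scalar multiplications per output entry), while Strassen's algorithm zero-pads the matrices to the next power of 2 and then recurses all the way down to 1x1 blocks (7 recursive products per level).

Matrix multiplication for 6x6 matrices:

Strassen's algorithm requires power-of-2 dimensions. Pad 6x6 to 8x8 (next power of 2).

Standard algorithm: 6^3 = 216 multiplications
Strassen's algorithm: 7^(log2(8)) = 7^3 = 343 multiplications
Difference: 216 - 343 = -127 (Strassen uses MORE here due to padding overhead — for small or just-over-power-of-2 n, padding can outweigh the per-level savings)

Standard: 216 multiplications (6^3). Strassen: 343 multiplications (7^3, after padding to 8x8). Strassen reduces 8 recursive multiplications to 7 at each level.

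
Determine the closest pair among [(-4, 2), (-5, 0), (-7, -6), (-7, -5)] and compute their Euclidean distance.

Computing all pairwise distances among 4 points:

d((-4, 2), (-5, 0)) = 2.2361
d((-4, 2), (-7, -6)) = 8.544
d((-4, 2), (-7, -5)) = 7.6158
d((-5, 0), (-7, -6)) = 6.3246
d((-5, 0), (-7, -5)) = 5.3852
d((-7, -6), (-7, -5)) = 1.0 <-- minimum

Closest pair: (-7, -6) and (-7, -5) with distance 1.0

The closest pair is (-7, -6) and (-7, -5) with Euclidean distance 1.0. For 4 points, brute-force pairwise comparison is shown above. For large n, the divide-and-conquer algorithm (sort by x, recurse on halves, check the dividing strip) achieves O(n log n).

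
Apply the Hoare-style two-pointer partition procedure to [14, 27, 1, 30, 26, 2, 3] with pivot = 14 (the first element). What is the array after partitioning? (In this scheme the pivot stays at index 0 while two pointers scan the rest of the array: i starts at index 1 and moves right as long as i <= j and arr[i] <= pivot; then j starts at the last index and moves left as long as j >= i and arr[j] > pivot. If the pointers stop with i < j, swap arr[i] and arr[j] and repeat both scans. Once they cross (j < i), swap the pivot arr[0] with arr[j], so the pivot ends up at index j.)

Hoare-style two-pointer partition with pivot = 14:

Initial array: [14, 27, 1, 30, 26, 2, 3]

Pointers start at i = 1, j = 6.
i stops at index 1 (arr[1]=27 > 14), j stops at index 6 (arr[6]=3 <= 14): swap arr[1] and arr[6], array becomes [14, 3, 1, 30, 26, 2, 27]
i stops at index 3 (arr[3]=30 > 14), j stops at index 5 (arr[5]=2 <= 14): swap arr[3] and arr[5], array becomes [14, 3, 1, 2, 26, 30, 27]
i ends at 4, j ends at 3: the pointers have crossed (j < i), so scanning stops.

Swap pivot arr[0] with arr[3] to place pivot at position 3: [2, 3, 1, 14, 26, 30, 27]
Pivot position: 3

After partitioning with pivot 14, the array becomes [2, 3, 1, 14, 26, 30, 27]. The pivot is placed at index 3. All elements to the left of the pivot are <= 14, and all elements to the right are > 14.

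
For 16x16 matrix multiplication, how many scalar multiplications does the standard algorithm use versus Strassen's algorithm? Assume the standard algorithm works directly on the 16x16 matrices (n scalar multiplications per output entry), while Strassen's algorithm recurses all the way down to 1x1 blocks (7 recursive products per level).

Matrix multiplication for 16x16 matrices:

Standard algorithm: 16^3 = 4096 multiplications
Strassen's algorithm: 7^(log2(16)) = 7^4 = 2401 multiplications
Savings: 4096 - 2401 = 1695 multiplications

Standard: 4096 multiplications (16^3). Strassen: 2401 multiplications (7^4). Strassen reduces 8 recursive multiplications to 7 at each level.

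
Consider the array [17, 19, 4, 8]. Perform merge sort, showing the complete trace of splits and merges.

Merge sort trace:

Split: [17, 19, 4, 8] -> [17, 19] and [4, 8]
  Split: [17, 19] -> [17] and [19]
  Merge: [17] + [19] -> [17, 19]
  Split: [4, 8] -> [4] and [8]
  Merge: [4] + [8] -> [4, 8]
Merge: [17, 19] + [4, 8] -> [4, 8, 17, 19]

Final sorted array: [4, 8, 17, 19]

The merge sort proceeds by recursively splitting the array and merging sorted halves.
After all merges, the sorted array is [4, 8, 17, 19].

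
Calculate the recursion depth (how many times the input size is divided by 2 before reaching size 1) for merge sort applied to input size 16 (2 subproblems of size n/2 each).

For divide and conquer with division factor 2:

Problem sizes at each level:
Level 0: 16
Level 1: 8
Level 2: 4
Level 3: 2
Level 4: 1

The root is level 0 and the size-1 base case is level 4 (the tree spans levels 0 through 4, i.e. 5 levels counting the root), so the depth is the number of divisions: log_2(16) = 4

The recursion tree depth is log_2(16) = 4. At each level, the problem size is divided by 2, so it takes 4 divisions to reduce to a base case of size 1. The algorithm makes 2 recursive calls at each level.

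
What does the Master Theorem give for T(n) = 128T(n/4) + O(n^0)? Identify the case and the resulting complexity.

Master Theorem for T(n) = 128T(n/4) + O(n^0):

a = 128, b = 4, c = 0
log_b(a) = log_4(128) = 3.5000

Case 1: c = 0 < log_4(128) = 3.5000
T(n) = O(n^(log_4 128))

For T(n) = 128T(n/4) + O(n^0): log_4(128) = 3.5000. This is Case 1 of the Master Theorem (c < log_b(a), work dominated by leaves), giving O(n^(log_4 128)).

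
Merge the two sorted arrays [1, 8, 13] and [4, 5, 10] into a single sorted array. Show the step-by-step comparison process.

Merging process:

Compare 1 vs 4: take 1 from left. Merged: [1]
Compare 8 vs 4: take 4 from right. Merged: [1, 4]
Compare 8 vs 5: take 5 from right. Merged: [1, 4, 5]
Compare 8 vs 10: take 8 from left. Merged: [1, 4, 5, 8]
Compare 13 vs 10: take 10 from right. Merged: [1, 4, 5, 8, 10]
Append remaining from left: [13]. Merged: [1, 4, 5, 8, 10, 13]

Final merged array: [1, 4, 5, 8, 10, 13]
Total comparisons: 5

The merged array is [1, 4, 5, 8, 10, 13], requiring 5 comparisons. The merge step runs in O(n) time where n is the total number of elements.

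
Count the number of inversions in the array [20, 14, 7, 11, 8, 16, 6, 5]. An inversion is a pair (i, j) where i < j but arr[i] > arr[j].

Finding inversions in [20, 14, 7, 11, 8, 16, 6, 5]:

(0, 1): arr[0]=20 > arr[1]=14
(0, 2): arr[0]=20 > arr[2]=7
(0, 3): arr[0]=20 > arr[3]=11
(0, 4): arr[0]=20 > arr[4]=8
(0, 5): arr[0]=20 > arr[5]=16
(0, 6): arr[0]=20 > arr[6]=6
(0, 7): arr[0]=20 > arr[7]=5
(1, 2): arr[1]=14 > arr[2]=7
(1, 3): arr[1]=14 > arr[3]=11
(1, 4): arr[1]=14 > arr[4]=8
(1, 6): arr[1]=14 > arr[6]=6
(1, 7): arr[1]=14 > arr[7]=5
(2, 6): arr[2]=7 > arr[6]=6
(2, 7): arr[2]=7 > arr[7]=5
(3, 4): arr[3]=11 > arr[4]=8
(3, 6): arr[3]=11 > arr[6]=6
(3, 7): arr[3]=11 > arr[7]=5
(4, 6): arr[4]=8 > arr[6]=6
(4, 7): arr[4]=8 > arr[7]=5
(5, 6): arr[5]=16 > arr[6]=6
(5, 7): arr[5]=16 > arr[7]=5
(6, 7): arr[6]=6 > arr[7]=5

Total inversions: 22

The array has 22 inversion(s): (0,1), (0,2), (0,3), (0,4), (0,5), (0,6), (0,7), (1,2), (1,3), (1,4), (1,6), (1,7), (2,6), (2,7), (3,4), (3,6), (3,7), (4,6), (4,7), (5,6), (5,7), (6,7). Each pair (i,j) satisfies i < j and arr[i] > arr[j].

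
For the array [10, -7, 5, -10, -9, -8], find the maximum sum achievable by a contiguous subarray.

Using Kadane's algorithm on [10, -7, 5, -10, -9, -8]:

Scanning through the array:
Position 1 (value -7): max_ending_here = 3, max_so_far = 10
Position 2 (value 5): max_ending_here = 8, max_so_far = 10
Position 3 (value -10): max_ending_here = -2, max_so_far = 10
Position 4 (value -9): max_ending_here = -9, max_so_far = 10
Position 5 (value -8): max_ending_here = -8, max_so_far = 10

Maximum subarray: [10]
Maximum sum: 10

The maximum subarray is [10] with sum 10. This subarray runs from index 0 to index 0.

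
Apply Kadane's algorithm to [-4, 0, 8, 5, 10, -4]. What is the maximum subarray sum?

Using Kadane's algorithm on [-4, 0, 8, 5, 10, -4]:

Scanning through the array:
Position 1 (value 0): max_ending_here = 0, max_so_far = 0
Position 2 (value 8): max_ending_here = 8, max_so_far = 8
Position 3 (value 5): max_ending_here = 13, max_so_far = 13
Position 4 (value 10): max_ending_here = 23, max_so_far = 23
Position 5 (value -4): max_ending_here = 19, max_so_far = 23

Maximum subarray: [0, 8, 5, 10]
Maximum sum: 23

The maximum subarray is [0, 8, 5, 10] with sum 23. This subarray runs from index 1 to index 4.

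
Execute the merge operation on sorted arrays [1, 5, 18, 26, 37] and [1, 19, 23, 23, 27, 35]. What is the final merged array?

Merging process:

Compare 1 vs 1: take 1 from left. Merged: [1]
Compare 5 vs 1: take 1 from right. Merged: [1, 1]
Compare 5 vs 19: take 5 from left. Merged: [1, 1, 5]
Compare 18 vs 19: take 18 from left. Merged: [1, 1, 5, 18]
Compare 26 vs 19: take 19 from right. Merged: [1, 1, 5, 18, 19]
Compare 26 vs 23: take 23 from right. Merged: [1, 1, 5, 18, 19, 23]
Compare 26 vs 23: take 23 from right. Merged: [1, 1, 5, 18, 19, 23, 23]
Compare 26 vs 27: take 26 from left. Merged: [1, 1, 5, 18, 19, 23, 23, 26]
Compare 37 vs 27: take 27 from right. Merged: [1, 1, 5, 18, 19, 23, 23, 26, 27]
Compare 37 vs 35: take 35 from right. Merged: [1, 1, 5, 18, 19, 23, 23, 26, 27, 35]
Append remaining from left: [37]. Merged: [1, 1, 5, 18, 19, 23, 23, 26, 27, 35, 37]

Final merged array: [1, 1, 5, 18, 19, 23, 23, 26, 27, 35, 37]
Total comparisons: 10

The merged array is [1, 1, 5, 18, 19, 23, 23, 26, 27, 35, 37], requiring 10 comparisons. The merge step runs in O(n) time where n is the total number of elements.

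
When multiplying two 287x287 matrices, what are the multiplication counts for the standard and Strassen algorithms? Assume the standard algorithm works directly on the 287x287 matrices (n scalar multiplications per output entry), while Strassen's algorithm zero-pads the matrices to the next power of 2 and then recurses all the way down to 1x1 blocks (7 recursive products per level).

Matrix multiplication for 287x287 matrices:

Strassen's algorithm requires power-of-2 dimensions. Pad 287x287 to 512x512 (next power of 2).

Standard algorithm: 287^3 = 23639903 multiplications
Strassen's algorithm: 7^(log2(512)) = 7^9 = 40353607 multiplications
Difference: 23639903 - 40353607 = -16713704 (Strassen uses MORE here due to padding overhead — for small or just-over-power-of-2 n, padding can outweigh the per-level savings)

Standard: 23639903 multiplications (287^3). Strassen: 40353607 multiplications (7^9, after padding to 512x512). Strassen reduces 8 recursive multiplications to 7 at each level.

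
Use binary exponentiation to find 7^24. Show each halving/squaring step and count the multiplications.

Computing 7^24 by squaring (build up from 7^1; each line after the first costs one multiplication):

7^1 = 7
7^2 = (7^1)^2 = 7^2 = 49
7^3 = 7 * 7^2 = 7 * 49 = 343
7^6 = (7^3)^2 = 343^2 = 117649
7^12 = (7^6)^2 = 117649^2 = 13841287201
7^24 = (7^12)^2 = 13841287201^2 = 191581231380566414401

Result: 191581231380566414401
Multiplications needed: 5 (5 lines after 7^1)

7^24 = 191581231380566414401. Using exponentiation by squaring, this requires 5 multiplications. The key idea: if the exponent is even, square the half-power; if odd, multiply by the base once.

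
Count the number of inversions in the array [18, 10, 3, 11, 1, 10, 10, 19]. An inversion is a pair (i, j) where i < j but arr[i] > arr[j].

Finding inversions in [18, 10, 3, 11, 1, 10, 10, 19]:

(0, 1): arr[0]=18 > arr[1]=10
(0, 2): arr[0]=18 > arr[2]=3
(0, 3): arr[0]=18 > arr[3]=11
(0, 4): arr[0]=18 > arr[4]=1
(0, 5): arr[0]=18 > arr[5]=10
(0, 6): arr[0]=18 > arr[6]=10
(1, 2): arr[1]=10 > arr[2]=3
(1, 4): arr[1]=10 > arr[4]=1
(2, 4): arr[2]=3 > arr[4]=1
(3, 4): arr[3]=11 > arr[4]=1
(3, 5): arr[3]=11 > arr[5]=10
(3, 6): arr[3]=11 > arr[6]=10

Total inversions: 12

The array has 12 inversion(s): (0,1), (0,2), (0,3), (0,4), (0,5), (0,6), (1,2), (1,4), (2,4), (3,4), (3,5), (3,6). Each pair (i,j) satisfies i < j and arr[i] > arr[j].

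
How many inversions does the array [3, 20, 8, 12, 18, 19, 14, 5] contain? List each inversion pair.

Finding inversions in [3, 20, 8, 12, 18, 19, 14, 5]:

(1, 2): arr[1]=20 > arr[2]=8
(1, 3): arr[1]=20 > arr[3]=12
(1, 4): arr[1]=20 > arr[4]=18
(1, 5): arr[1]=20 > arr[5]=19
(1, 6): arr[1]=20 > arr[6]=14
(1, 7): arr[1]=20 > arr[7]=5
(2, 7): arr[2]=8 > arr[7]=5
(3, 7): arr[3]=12 > arr[7]=5
(4, 6): arr[4]=18 > arr[6]=14
(4, 7): arr[4]=18 > arr[7]=5
(5, 6): arr[5]=19 > arr[6]=14
(5, 7): arr[5]=19 > arr[7]=5
(6, 7): arr[6]=14 > arr[7]=5

Total inversions: 13

The array has 13 inversion(s): (1,2), (1,3), (1,4), (1,5), (1,6), (1,7), (2,7), (3,7), (4,6), (4,7), (5,6), (5,7), (6,7). Each pair (i,j) satisfies i < j and arr[i] > arr[j].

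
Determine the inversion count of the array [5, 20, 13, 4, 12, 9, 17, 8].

Finding inversions in [5, 20, 13, 4, 12, 9, 17, 8]:

(0, 3): arr[0]=5 > arr[3]=4
(1, 2): arr[1]=20 > arr[2]=13
(1, 3): arr[1]=20 > arr[3]=4
(1, 4): arr[1]=20 > arr[4]=12
(1, 5): arr[1]=20 > arr[5]=9
(1, 6): arr[1]=20 > arr[6]=17
(1, 7): arr[1]=20 > arr[7]=8
(2, 3): arr[2]=13 > arr[3]=4
(2, 4): arr[2]=13 > arr[4]=12
(2, 5): arr[2]=13 > arr[5]=9
(2, 7): arr[2]=13 > arr[7]=8
(4, 5): arr[4]=12 > arr[5]=9
(4, 7): arr[4]=12 > arr[7]=8
(5, 7): arr[5]=9 > arr[7]=8
(6, 7): arr[6]=17 > arr[7]=8

Total inversions: 15

The array has 15 inversion(s): (0,3), (1,2), (1,3), (1,4), (1,5), (1,6), (1,7), (2,3), (2,4), (2,5), (2,7), (4,5), (4,7), (5,7), (6,7). Each pair (i,j) satisfies i < j and arr[i] > arr[j].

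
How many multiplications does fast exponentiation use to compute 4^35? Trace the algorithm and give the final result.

Computing 4^35 by squaring (build up from 4^1; each line after the first costs one multiplication):

4^1 = 4
4^2 = (4^1)^2 = 4^2 = 16
4^4 = (4^2)^2 = 16^2 = 256
4^8 = (4^4)^2 = 256^2 = 65536
4^16 = (4^8)^2 = 65536^2 = 4294967296
4^17 = 4 * 4^16 = 4 * 4294967296 = 17179869184
4^34 = (4^17)^2 = 17179869184^2 = 295147905179352825856
4^35 = 4 * 4^34 = 4 * 295147905179352825856 = 1180591620717411303424

Result: 1180591620717411303424
Multiplications needed: 7 (7 lines after 4^1)

4^35 = 1180591620717411303424. Using exponentiation by squaring, this requires 7 multiplications. The key idea: if the exponent is even, square the half-power; if odd, multiply by the base once.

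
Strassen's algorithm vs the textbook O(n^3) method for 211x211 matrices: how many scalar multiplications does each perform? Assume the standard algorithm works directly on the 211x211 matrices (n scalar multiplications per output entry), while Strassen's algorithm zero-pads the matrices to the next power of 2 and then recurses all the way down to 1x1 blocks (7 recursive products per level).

Matrix multiplication for 211x211 matrices:

Strassen's algorithm requires power-of-2 dimensions. Pad 211x211 to 256x256 (next power of 2).

Standard algorithm: 211^3 = 9393931 multiplications
Strassen's algorithm: 7^(log2(256)) = 7^8 = 5764801 multiplications
Savings: 9393931 - 5764801 = 3629130 multiplications

Standard: 9393931 multiplications (211^3). Strassen: 5764801 multiplications (7^8, after padding to 256x256). Strassen reduces 8 recursive multiplications to 7 at each level.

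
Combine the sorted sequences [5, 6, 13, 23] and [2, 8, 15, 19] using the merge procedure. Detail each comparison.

Merging process:

Compare 5 vs 2: take 2 from right. Merged: [2]
Compare 5 vs 8: take 5 from left. Merged: [2, 5]
Compare 6 vs 8: take 6 from left. Merged: [2, 5, 6]
Compare 13 vs 8: take 8 from right. Merged: [2, 5, 6, 8]
Compare 13 vs 15: take 13 from left. Merged: [2, 5, 6, 8, 13]
Compare 23 vs 15: take 15 from right. Merged: [2, 5, 6, 8, 13, 15]
Compare 23 vs 19: take 19 from right. Merged: [2, 5, 6, 8, 13, 15, 19]
Append remaining from left: [23]. Merged: [2, 5, 6, 8, 13, 15, 19, 23]

Final merged array: [2, 5, 6, 8, 13, 15, 19, 23]
Total comparisons: 7

The merged array is [2, 5, 6, 8, 13, 15, 19, 23], requiring 7 comparisons. The merge step runs in O(n) time where n is the total number of elements.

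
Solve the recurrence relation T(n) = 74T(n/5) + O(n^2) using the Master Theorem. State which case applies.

Master Theorem for T(n) = 74T(n/5) + O(n^2):

a = 74, b = 5, c = 2
log_b(a) = log_5(74) = 2.6743

Case 1: c = 2 < log_5(74) = 2.6743
T(n) = O(n^(log_5 74))

For T(n) = 74T(n/5) + O(n^2): log_5(74) = 2.6743. This is Case 1 of the Master Theorem (c < log_b(a), work dominated by leaves), giving O(n^(log_5 74)).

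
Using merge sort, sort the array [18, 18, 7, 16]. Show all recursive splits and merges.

Merge sort trace:

Split: [18, 18, 7, 16] -> [18, 18] and [7, 16]
  Split: [18, 18] -> [18] and [18]
  Merge: [18] + [18] -> [18, 18]
  Split: [7, 16] -> [7] and [16]
  Merge: [7] + [16] -> [7, 16]
Merge: [18, 18] + [7, 16] -> [7, 16, 18, 18]

Final sorted array: [7, 16, 18, 18]

The merge sort proceeds by recursively splitting the array and merging sorted halves.
After all merges, the sorted array is [7, 16, 18, 18].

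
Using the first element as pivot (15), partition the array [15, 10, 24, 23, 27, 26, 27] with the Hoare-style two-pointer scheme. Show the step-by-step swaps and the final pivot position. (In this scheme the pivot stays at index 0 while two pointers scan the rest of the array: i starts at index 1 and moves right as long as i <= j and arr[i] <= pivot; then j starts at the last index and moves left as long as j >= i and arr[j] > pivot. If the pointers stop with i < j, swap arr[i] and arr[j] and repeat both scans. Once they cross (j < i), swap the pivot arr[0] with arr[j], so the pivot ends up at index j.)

Hoare-style two-pointer partition with pivot = 15:

Initial array: [15, 10, 24, 23, 27, 26, 27]

Pointers start at i = 1, j = 6.
i ends at 2, j ends at 1: the pointers have crossed (j < i), so scanning stops.

Swap pivot arr[0] with arr[1] to place pivot at position 1: [10, 15, 24, 23, 27, 26, 27]
Pivot position: 1

After partitioning with pivot 15, the array becomes [10, 15, 24, 23, 27, 26, 27]. The pivot is placed at index 1. All elements to the left of the pivot are <= 15, and all elements to the right are > 15.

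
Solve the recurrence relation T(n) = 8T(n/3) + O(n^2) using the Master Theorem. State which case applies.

Master Theorem for T(n) = 8T(n/3) + O(n^2):

a = 8, b = 3, c = 2
log_b(a) = log_3(8) = 1.8928

Case 3: c = 2 > log_3(8) = 1.8928
T(n) = O(n^2) = O(n^2)

For T(n) = 8T(n/3) + O(n^2): log_3(8) = 1.8928. This is Case 3 of the Master Theorem (c > log_b(a), work dominated by root), giving O(n^2).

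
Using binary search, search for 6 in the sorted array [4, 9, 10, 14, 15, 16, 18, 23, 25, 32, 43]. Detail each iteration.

Binary search for 6 in [4, 9, 10, 14, 15, 16, 18, 23, 25, 32, 43]:

lo=0, hi=10, mid=5, arr[mid]=16 -> 16 > 6, search left half
lo=0, hi=4, mid=2, arr[mid]=10 -> 10 > 6, search left half
lo=0, hi=1, mid=0, arr[mid]=4 -> 4 < 6, search right half
lo=1, hi=1, mid=1, arr[mid]=9 -> 9 > 6, search left half
lo=1 > hi=0, target 6 not found

Binary search determines that 6 is not in the array after 4 comparisons. The search space was exhausted without finding the target.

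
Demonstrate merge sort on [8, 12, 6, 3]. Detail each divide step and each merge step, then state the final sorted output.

Merge sort trace:

Split: [8, 12, 6, 3] -> [8, 12] and [6, 3]
  Split: [8, 12] -> [8] and [12]
  Merge: [8] + [12] -> [8, 12]
  Split: [6, 3] -> [6] and [3]
  Merge: [6] + [3] -> [3, 6]
Merge: [8, 12] + [3, 6] -> [3, 6, 8, 12]

Final sorted array: [3, 6, 8, 12]

The merge sort proceeds by recursively splitting the array and merging sorted halves.
After all merges, the sorted array is [3, 6, 8, 12].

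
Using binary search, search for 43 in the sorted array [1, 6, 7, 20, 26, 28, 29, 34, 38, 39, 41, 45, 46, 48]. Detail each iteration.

Binary search for 43 in [1, 6, 7, 20, 26, 28, 29, 34, 38, 39, 41, 45, 46, 48]:

lo=0, hi=13, mid=6, arr[mid]=29 -> 29 < 43, search right half
lo=7, hi=13, mid=10, arr[mid]=41 -> 41 < 43, search right half
lo=11, hi=13, mid=12, arr[mid]=46 -> 46 > 43, search left half
lo=11, hi=11, mid=11, arr[mid]=45 -> 45 > 43, search left half
lo=11 > hi=10, target 43 not found

Binary search determines that 43 is not in the array after 4 comparisons. The search space was exhausted without finding the target.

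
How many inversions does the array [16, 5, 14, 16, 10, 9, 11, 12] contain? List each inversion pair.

Finding inversions in [16, 5, 14, 16, 10, 9, 11, 12]:

(0, 1): arr[0]=16 > arr[1]=5
(0, 2): arr[0]=16 > arr[2]=14
(0, 4): arr[0]=16 > arr[4]=10
(0, 5): arr[0]=16 > arr[5]=9
(0, 6): arr[0]=16 > arr[6]=11
(0, 7): arr[0]=16 > arr[7]=12
(2, 4): arr[2]=14 > arr[4]=10
(2, 5): arr[2]=14 > arr[5]=9
(2, 6): arr[2]=14 > arr[6]=11
(2, 7): arr[2]=14 > arr[7]=12
(3, 4): arr[3]=16 > arr[4]=10
(3, 5): arr[3]=16 > arr[5]=9
(3, 6): arr[3]=16 > arr[6]=11
(3, 7): arr[3]=16 > arr[7]=12
(4, 5): arr[4]=10 > arr[5]=9

Total inversions: 15

The array has 15 inversion(s): (0,1), (0,2), (0,4), (0,5), (0,6), (0,7), (2,4), (2,5), (2,6), (2,7), (3,4), (3,5), (3,6), (3,7), (4,5). Each pair (i,j) satisfies i < j and arr[i] > arr[j].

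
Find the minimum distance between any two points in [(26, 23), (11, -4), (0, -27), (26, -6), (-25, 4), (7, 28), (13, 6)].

Computing all pairwise distances among 7 points:

d((26, 23), (11, -4)) = 30.8869
d((26, 23), (0, -27)) = 56.356
d((26, 23), (26, -6)) = 29.0
d((26, 23), (-25, 4)) = 54.4243
d((26, 23), (7, 28)) = 19.6469
d((26, 23), (13, 6)) = 21.4009
d((11, -4), (0, -27)) = 25.4951
d((11, -4), (26, -6)) = 15.1327
d((11, -4), (-25, 4)) = 36.8782
d((11, -4), (7, 28)) = 32.249
d((11, -4), (13, 6)) = 10.198 <-- minimum
d((0, -27), (26, -6)) = 33.4215
d((0, -27), (-25, 4)) = 39.8246
d((0, -27), (7, 28)) = 55.4437
d((0, -27), (13, 6)) = 35.4683
d((26, -6), (-25, 4)) = 51.9711
d((26, -6), (7, 28)) = 38.9487
d((26, -6), (13, 6)) = 17.6918
d((-25, 4), (7, 28)) = 40.0
d((-25, 4), (13, 6)) = 38.0526
d((7, 28), (13, 6)) = 22.8035

Closest pair: (11, -4) and (13, 6) with distance 10.198

The closest pair is (11, -4) and (13, 6) with Euclidean distance 10.198. For 7 points, brute-force pairwise comparison is shown above. For large n, the divide-and-conquer algorithm (sort by x, recurse on halves, check the dividing strip) achieves O(n log n).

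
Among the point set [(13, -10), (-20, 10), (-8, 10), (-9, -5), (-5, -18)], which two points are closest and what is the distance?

Computing all pairwise distances among 5 points:

d((13, -10), (-20, 10)) = 38.5876
d((13, -10), (-8, 10)) = 29.0
d((13, -10), (-9, -5)) = 22.561
d((13, -10), (-5, -18)) = 19.6977
d((-20, 10), (-8, 10)) = 12.0 <-- minimum
d((-20, 10), (-9, -5)) = 18.6011
d((-20, 10), (-5, -18)) = 31.7648
d((-8, 10), (-9, -5)) = 15.0333
d((-8, 10), (-5, -18)) = 28.1603
d((-9, -5), (-5, -18)) = 13.6015

Closest pair: (-20, 10) and (-8, 10) with distance 12.0

The closest pair is (-20, 10) and (-8, 10) with Euclidean distance 12.0. For 5 points, brute-force pairwise comparison is shown above. For large n, the divide-and-conquer algorithm (sort by x, recurse on halves, check the dividing strip) achieves O(n log n).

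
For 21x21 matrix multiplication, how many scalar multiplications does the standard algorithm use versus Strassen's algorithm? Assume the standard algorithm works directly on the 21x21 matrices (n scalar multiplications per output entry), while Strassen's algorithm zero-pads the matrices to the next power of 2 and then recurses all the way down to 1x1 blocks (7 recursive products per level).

Matrix multiplication for 21x21 matrices:

Strassen's algorithm requires power-of-2 dimensions. Pad 21x21 to 32x32 (next power of 2).

Standard algorithm: 21^3 = 9261 multiplications
Strassen's algorithm: 7^(log2(32)) = 7^5 = 16807 multiplications
Difference: 9261 - 16807 = -7546 (Strassen uses MORE here due to padding overhead — for small or just-over-power-of-2 n, padding can outweigh the per-level savings)

Standard: 9261 multiplications (21^3). Strassen: 16807 multiplications (7^5, after padding to 32x32). Strassen reduces 8 recursive multiplications to 7 at each level.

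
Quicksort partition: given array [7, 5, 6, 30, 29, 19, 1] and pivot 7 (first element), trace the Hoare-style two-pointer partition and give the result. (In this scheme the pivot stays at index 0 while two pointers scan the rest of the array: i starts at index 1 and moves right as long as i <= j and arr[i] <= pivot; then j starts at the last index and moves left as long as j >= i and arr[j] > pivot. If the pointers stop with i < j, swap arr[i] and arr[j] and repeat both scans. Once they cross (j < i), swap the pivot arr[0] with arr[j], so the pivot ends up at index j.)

Hoare-style two-pointer partition with pivot = 7:

Initial array: [7, 5, 6, 30, 29, 19, 1]

Pointers start at i = 1, j = 6.
i stops at index 3 (arr[3]=30 > 7), j stops at index 6 (arr[6]=1 <= 7): swap arr[3] and arr[6], array becomes [7, 5, 6, 1, 29, 19, 30]
i ends at 4, j ends at 3: the pointers have crossed (j < i), so scanning stops.

Swap pivot arr[0] with arr[3] to place pivot at position 3: [1, 5, 6, 7, 29, 19, 30]
Pivot position: 3

After partitioning with pivot 7, the array becomes [1, 5, 6, 7, 29, 19, 30]. The pivot is placed at index 3. All elements to the left of the pivot are <= 7, and all elements to the right are > 7.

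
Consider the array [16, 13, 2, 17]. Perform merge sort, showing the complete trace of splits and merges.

Merge sort trace:

Split: [16, 13, 2, 17] -> [16, 13] and [2, 17]
  Split: [16, 13] -> [16] and [13]
  Merge: [16] + [13] -> [13, 16]
  Split: [2, 17] -> [2] and [17]
  Merge: [2] + [17] -> [2, 17]
Merge: [13, 16] + [2, 17] -> [2, 13, 16, 17]

Final sorted array: [2, 13, 16, 17]

The merge sort proceeds by recursively splitting the array and merging sorted halves.
After all merges, the sorted array is [2, 13, 16, 17].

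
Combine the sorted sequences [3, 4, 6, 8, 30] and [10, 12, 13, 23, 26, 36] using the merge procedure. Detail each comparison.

Merging process:

Compare 3 vs 10: take 3 from left. Merged: [3]
Compare 4 vs 10: take 4 from left. Merged: [3, 4]
Compare 6 vs 10: take 6 from left. Merged: [3, 4, 6]
Compare 8 vs 10: take 8 from left. Merged: [3, 4, 6, 8]
Compare 30 vs 10: take 10 from right. Merged: [3, 4, 6, 8, 10]
Compare 30 vs 12: take 12 from right. Merged: [3, 4, 6, 8, 10, 12]
Compare 30 vs 13: take 13 from right. Merged: [3, 4, 6, 8, 10, 12, 13]
Compare 30 vs 23: take 23 from right. Merged: [3, 4, 6, 8, 10, 12, 13, 23]
Compare 30 vs 26: take 26 from right. Merged: [3, 4, 6, 8, 10, 12, 13, 23, 26]
Compare 30 vs 36: take 30 from left. Merged: [3, 4, 6, 8, 10, 12, 13, 23, 26, 30]
Append remaining from right: [36]. Merged: [3, 4, 6, 8, 10, 12, 13, 23, 26, 30, 36]

Final merged array: [3, 4, 6, 8, 10, 12, 13, 23, 26, 30, 36]
Total comparisons: 10

The merged array is [3, 4, 6, 8, 10, 12, 13, 23, 26, 30, 36], requiring 10 comparisons. The merge step runs in O(n) time where n is the total number of elements.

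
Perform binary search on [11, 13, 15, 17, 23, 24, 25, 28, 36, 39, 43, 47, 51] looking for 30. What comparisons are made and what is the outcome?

Binary search for 30 in [11, 13, 15, 17, 23, 24, 25, 28, 36, 39, 43, 47, 51]:

lo=0, hi=12, mid=6, arr[mid]=25 -> 25 < 30, search right half
lo=7, hi=12, mid=9, arr[mid]=39 -> 39 > 30, search left half
lo=7, hi=8, mid=7, arr[mid]=28 -> 28 < 30, search right half
lo=8, hi=8, mid=8, arr[mid]=36 -> 36 > 30, search left half
lo=8 > hi=7, target 30 not found

Binary search determines that 30 is not in the array after 4 comparisons. The search space was exhausted without finding the target.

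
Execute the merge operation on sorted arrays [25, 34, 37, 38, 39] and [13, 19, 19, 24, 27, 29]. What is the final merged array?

Merging process:

Compare 25 vs 13: take 13 from right. Merged: [13]
Compare 25 vs 19: take 19 from right. Merged: [13, 19]
Compare 25 vs 19: take 19 from right. Merged: [13, 19, 19]
Compare 25 vs 24: take 24 from right. Merged: [13, 19, 19, 24]
Compare 25 vs 27: take 25 from left. Merged: [13, 19, 19, 24, 25]
Compare 34 vs 27: take 27 from right. Merged: [13, 19, 19, 24, 25, 27]
Compare 34 vs 29: take 29 from right. Merged: [13, 19, 19, 24, 25, 27, 29]
Append remaining from left: [34, 37, 38, 39]. Merged: [13, 19, 19, 24, 25, 27, 29, 34, 37, 38, 39]

Final merged array: [13, 19, 19, 24, 25, 27, 29, 34, 37, 38, 39]
Total comparisons: 7

The merged array is [13, 19, 19, 24, 25, 27, 29, 34, 37, 38, 39], requiring 7 comparisons. The merge step runs in O(n) time where n is the total number of elements.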